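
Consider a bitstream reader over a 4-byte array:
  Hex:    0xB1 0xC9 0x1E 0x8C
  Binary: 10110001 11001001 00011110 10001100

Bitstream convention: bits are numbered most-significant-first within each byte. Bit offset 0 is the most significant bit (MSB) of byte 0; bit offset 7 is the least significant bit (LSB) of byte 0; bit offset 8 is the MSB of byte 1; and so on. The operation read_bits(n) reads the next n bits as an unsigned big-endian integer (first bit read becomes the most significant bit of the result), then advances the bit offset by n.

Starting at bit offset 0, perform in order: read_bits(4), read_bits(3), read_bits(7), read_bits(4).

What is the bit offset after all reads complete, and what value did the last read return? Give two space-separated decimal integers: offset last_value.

Read 1: bits[0:4] width=4 -> value=11 (bin 1011); offset now 4 = byte 0 bit 4; 28 bits remain
Read 2: bits[4:7] width=3 -> value=0 (bin 000); offset now 7 = byte 0 bit 7; 25 bits remain
Read 3: bits[7:14] width=7 -> value=114 (bin 1110010); offset now 14 = byte 1 bit 6; 18 bits remain
Read 4: bits[14:18] width=4 -> value=4 (bin 0100); offset now 18 = byte 2 bit 2; 14 bits remain

Answer: 18 4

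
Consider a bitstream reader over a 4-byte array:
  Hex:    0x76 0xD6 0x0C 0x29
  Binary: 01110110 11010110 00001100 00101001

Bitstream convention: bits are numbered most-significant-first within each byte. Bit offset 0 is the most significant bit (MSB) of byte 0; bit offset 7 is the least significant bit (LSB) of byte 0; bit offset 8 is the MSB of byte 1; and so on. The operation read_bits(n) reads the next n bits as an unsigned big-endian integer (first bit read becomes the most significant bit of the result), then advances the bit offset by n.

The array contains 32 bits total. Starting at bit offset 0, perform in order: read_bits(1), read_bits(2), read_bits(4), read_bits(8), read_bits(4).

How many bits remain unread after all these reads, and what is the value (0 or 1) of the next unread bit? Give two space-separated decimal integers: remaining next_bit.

Answer: 13 0

Derivation:
Read 1: bits[0:1] width=1 -> value=0 (bin 0); offset now 1 = byte 0 bit 1; 31 bits remain
Read 2: bits[1:3] width=2 -> value=3 (bin 11); offset now 3 = byte 0 bit 3; 29 bits remain
Read 3: bits[3:7] width=4 -> value=11 (bin 1011); offset now 7 = byte 0 bit 7; 25 bits remain
Read 4: bits[7:15] width=8 -> value=107 (bin 01101011); offset now 15 = byte 1 bit 7; 17 bits remain
Read 5: bits[15:19] width=4 -> value=0 (bin 0000); offset now 19 = byte 2 bit 3; 13 bits remain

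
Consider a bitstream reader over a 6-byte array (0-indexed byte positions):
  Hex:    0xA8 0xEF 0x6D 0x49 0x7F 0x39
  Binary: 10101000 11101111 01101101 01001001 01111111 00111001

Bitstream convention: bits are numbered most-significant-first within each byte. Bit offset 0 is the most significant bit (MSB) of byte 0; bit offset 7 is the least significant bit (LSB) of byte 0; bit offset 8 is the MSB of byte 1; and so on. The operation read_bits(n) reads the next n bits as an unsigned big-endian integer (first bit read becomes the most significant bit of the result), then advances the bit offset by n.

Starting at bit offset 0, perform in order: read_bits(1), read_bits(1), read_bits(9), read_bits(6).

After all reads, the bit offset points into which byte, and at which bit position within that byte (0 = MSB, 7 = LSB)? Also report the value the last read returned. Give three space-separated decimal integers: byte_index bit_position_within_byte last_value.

Read 1: bits[0:1] width=1 -> value=1 (bin 1); offset now 1 = byte 0 bit 1; 47 bits remain
Read 2: bits[1:2] width=1 -> value=0 (bin 0); offset now 2 = byte 0 bit 2; 46 bits remain
Read 3: bits[2:11] width=9 -> value=327 (bin 101000111); offset now 11 = byte 1 bit 3; 37 bits remain
Read 4: bits[11:17] width=6 -> value=30 (bin 011110); offset now 17 = byte 2 bit 1; 31 bits remain

Answer: 2 1 30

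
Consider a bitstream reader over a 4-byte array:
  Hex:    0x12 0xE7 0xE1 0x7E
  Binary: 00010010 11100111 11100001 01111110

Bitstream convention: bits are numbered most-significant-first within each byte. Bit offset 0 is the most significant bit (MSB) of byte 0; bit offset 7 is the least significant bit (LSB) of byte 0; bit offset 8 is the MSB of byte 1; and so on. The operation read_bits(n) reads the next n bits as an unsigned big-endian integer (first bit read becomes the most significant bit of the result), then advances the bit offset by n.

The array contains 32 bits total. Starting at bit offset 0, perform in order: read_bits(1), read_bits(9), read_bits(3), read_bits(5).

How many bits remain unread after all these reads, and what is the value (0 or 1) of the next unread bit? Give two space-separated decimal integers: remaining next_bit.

Answer: 14 1

Derivation:
Read 1: bits[0:1] width=1 -> value=0 (bin 0); offset now 1 = byte 0 bit 1; 31 bits remain
Read 2: bits[1:10] width=9 -> value=75 (bin 001001011); offset now 10 = byte 1 bit 2; 22 bits remain
Read 3: bits[10:13] width=3 -> value=4 (bin 100); offset now 13 = byte 1 bit 5; 19 bits remain
Read 4: bits[13:18] width=5 -> value=31 (bin 11111); offset now 18 = byte 2 bit 2; 14 bits remain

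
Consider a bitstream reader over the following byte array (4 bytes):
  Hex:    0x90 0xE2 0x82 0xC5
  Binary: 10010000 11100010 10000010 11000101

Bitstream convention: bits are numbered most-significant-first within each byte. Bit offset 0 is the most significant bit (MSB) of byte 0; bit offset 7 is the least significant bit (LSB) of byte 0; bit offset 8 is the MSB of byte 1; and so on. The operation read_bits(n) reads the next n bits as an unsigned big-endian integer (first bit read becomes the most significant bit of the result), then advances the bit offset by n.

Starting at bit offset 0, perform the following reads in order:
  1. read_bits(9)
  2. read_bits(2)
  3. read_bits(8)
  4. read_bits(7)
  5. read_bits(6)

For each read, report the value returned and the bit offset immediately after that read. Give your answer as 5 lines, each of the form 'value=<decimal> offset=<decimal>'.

Read 1: bits[0:9] width=9 -> value=289 (bin 100100001); offset now 9 = byte 1 bit 1; 23 bits remain
Read 2: bits[9:11] width=2 -> value=3 (bin 11); offset now 11 = byte 1 bit 3; 21 bits remain
Read 3: bits[11:19] width=8 -> value=20 (bin 00010100); offset now 19 = byte 2 bit 3; 13 bits remain
Read 4: bits[19:26] width=7 -> value=11 (bin 0001011); offset now 26 = byte 3 bit 2; 6 bits remain
Read 5: bits[26:32] width=6 -> value=5 (bin 000101); offset now 32 = byte 4 bit 0; 0 bits remain

Answer: value=289 offset=9
value=3 offset=11
value=20 offset=19
value=11 offset=26
value=5 offset=32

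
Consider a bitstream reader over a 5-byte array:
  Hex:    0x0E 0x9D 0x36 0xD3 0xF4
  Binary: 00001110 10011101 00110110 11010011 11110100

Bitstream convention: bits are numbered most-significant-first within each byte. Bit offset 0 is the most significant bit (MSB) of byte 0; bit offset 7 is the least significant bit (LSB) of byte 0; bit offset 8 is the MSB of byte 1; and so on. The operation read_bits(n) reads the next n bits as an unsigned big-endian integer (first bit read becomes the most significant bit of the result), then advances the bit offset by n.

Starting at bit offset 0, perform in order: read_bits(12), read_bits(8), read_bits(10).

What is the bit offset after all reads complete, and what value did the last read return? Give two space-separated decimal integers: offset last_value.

Answer: 30 436

Derivation:
Read 1: bits[0:12] width=12 -> value=233 (bin 000011101001); offset now 12 = byte 1 bit 4; 28 bits remain
Read 2: bits[12:20] width=8 -> value=211 (bin 11010011); offset now 20 = byte 2 bit 4; 20 bits remain
Read 3: bits[20:30] width=10 -> value=436 (bin 0110110100); offset now 30 = byte 3 bit 6; 10 bits remain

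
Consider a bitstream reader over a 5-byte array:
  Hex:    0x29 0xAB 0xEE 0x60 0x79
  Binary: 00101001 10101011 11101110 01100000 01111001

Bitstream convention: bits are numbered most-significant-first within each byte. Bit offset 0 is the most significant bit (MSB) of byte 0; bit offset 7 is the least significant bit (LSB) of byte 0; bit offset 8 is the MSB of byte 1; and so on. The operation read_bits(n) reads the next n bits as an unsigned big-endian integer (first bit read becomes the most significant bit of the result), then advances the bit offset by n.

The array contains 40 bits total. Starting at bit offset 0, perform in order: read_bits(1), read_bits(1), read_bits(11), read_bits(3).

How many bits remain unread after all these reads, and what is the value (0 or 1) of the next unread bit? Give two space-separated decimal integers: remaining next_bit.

Read 1: bits[0:1] width=1 -> value=0 (bin 0); offset now 1 = byte 0 bit 1; 39 bits remain
Read 2: bits[1:2] width=1 -> value=0 (bin 0); offset now 2 = byte 0 bit 2; 38 bits remain
Read 3: bits[2:13] width=11 -> value=1333 (bin 10100110101); offset now 13 = byte 1 bit 5; 27 bits remain
Read 4: bits[13:16] width=3 -> value=3 (bin 011); offset now 16 = byte 2 bit 0; 24 bits remain

Answer: 24 1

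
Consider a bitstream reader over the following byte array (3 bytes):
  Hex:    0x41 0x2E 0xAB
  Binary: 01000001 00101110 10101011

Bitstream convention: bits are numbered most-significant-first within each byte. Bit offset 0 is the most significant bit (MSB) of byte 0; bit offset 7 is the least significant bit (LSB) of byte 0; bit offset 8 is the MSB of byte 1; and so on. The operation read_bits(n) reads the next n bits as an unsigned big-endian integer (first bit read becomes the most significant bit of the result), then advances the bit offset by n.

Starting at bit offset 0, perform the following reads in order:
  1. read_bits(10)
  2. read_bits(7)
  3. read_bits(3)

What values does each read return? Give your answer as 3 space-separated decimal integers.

Read 1: bits[0:10] width=10 -> value=260 (bin 0100000100); offset now 10 = byte 1 bit 2; 14 bits remain
Read 2: bits[10:17] width=7 -> value=93 (bin 1011101); offset now 17 = byte 2 bit 1; 7 bits remain
Read 3: bits[17:20] width=3 -> value=2 (bin 010); offset now 20 = byte 2 bit 4; 4 bits remain

Answer: 260 93 2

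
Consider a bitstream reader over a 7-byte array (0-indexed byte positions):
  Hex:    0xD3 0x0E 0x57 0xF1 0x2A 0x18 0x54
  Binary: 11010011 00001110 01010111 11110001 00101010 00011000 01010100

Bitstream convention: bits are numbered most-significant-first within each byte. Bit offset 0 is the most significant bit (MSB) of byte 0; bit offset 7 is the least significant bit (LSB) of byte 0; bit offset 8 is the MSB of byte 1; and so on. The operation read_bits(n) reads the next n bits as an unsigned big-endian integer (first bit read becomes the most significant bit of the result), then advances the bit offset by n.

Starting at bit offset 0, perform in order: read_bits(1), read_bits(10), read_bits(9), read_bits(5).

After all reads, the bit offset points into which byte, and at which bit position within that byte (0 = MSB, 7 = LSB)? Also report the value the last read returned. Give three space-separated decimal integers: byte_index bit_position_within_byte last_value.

Read 1: bits[0:1] width=1 -> value=1 (bin 1); offset now 1 = byte 0 bit 1; 55 bits remain
Read 2: bits[1:11] width=10 -> value=664 (bin 1010011000); offset now 11 = byte 1 bit 3; 45 bits remain
Read 3: bits[11:20] width=9 -> value=229 (bin 011100101); offset now 20 = byte 2 bit 4; 36 bits remain
Read 4: bits[20:25] width=5 -> value=15 (bin 01111); offset now 25 = byte 3 bit 1; 31 bits remain

Answer: 3 1 15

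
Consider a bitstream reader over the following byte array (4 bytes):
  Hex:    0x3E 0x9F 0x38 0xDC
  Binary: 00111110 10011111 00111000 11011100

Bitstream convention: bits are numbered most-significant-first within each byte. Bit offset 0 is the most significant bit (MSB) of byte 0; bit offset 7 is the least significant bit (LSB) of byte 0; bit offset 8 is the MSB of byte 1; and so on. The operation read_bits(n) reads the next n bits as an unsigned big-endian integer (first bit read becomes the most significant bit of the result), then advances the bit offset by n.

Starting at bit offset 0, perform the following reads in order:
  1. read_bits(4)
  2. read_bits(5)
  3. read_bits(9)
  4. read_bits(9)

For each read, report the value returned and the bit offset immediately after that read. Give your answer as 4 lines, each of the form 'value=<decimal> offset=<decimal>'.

Answer: value=3 offset=4
value=29 offset=9
value=124 offset=18
value=454 offset=27

Derivation:
Read 1: bits[0:4] width=4 -> value=3 (bin 0011); offset now 4 = byte 0 bit 4; 28 bits remain
Read 2: bits[4:9] width=5 -> value=29 (bin 11101); offset now 9 = byte 1 bit 1; 23 bits remain
Read 3: bits[9:18] width=9 -> value=124 (bin 001111100); offset now 18 = byte 2 bit 2; 14 bits remain
Read 4: bits[18:27] width=9 -> value=454 (bin 111000110); offset now 27 = byte 3 bit 3; 5 bits remain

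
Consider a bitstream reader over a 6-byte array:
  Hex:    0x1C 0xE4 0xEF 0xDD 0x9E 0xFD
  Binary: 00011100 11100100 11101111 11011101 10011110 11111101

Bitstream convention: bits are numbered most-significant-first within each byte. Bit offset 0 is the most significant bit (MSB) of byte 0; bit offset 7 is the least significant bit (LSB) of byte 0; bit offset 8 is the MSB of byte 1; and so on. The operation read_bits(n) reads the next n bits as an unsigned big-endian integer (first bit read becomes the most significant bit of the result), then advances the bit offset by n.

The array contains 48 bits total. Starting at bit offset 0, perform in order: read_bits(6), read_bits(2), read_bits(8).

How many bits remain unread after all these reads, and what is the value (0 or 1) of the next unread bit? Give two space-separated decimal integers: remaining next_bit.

Answer: 32 1

Derivation:
Read 1: bits[0:6] width=6 -> value=7 (bin 000111); offset now 6 = byte 0 bit 6; 42 bits remain
Read 2: bits[6:8] width=2 -> value=0 (bin 00); offset now 8 = byte 1 bit 0; 40 bits remain
Read 3: bits[8:16] width=8 -> value=228 (bin 11100100); offset now 16 = byte 2 bit 0; 32 bits remain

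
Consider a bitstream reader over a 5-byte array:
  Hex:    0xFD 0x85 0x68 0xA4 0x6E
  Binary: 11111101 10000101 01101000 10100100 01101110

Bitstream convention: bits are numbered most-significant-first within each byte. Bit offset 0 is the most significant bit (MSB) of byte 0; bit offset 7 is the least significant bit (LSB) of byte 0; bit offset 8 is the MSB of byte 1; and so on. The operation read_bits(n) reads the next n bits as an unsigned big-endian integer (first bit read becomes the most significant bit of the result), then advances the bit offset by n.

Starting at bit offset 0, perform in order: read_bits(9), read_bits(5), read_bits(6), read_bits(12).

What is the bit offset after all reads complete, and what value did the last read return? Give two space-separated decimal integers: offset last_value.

Read 1: bits[0:9] width=9 -> value=507 (bin 111111011); offset now 9 = byte 1 bit 1; 31 bits remain
Read 2: bits[9:14] width=5 -> value=1 (bin 00001); offset now 14 = byte 1 bit 6; 26 bits remain
Read 3: bits[14:20] width=6 -> value=22 (bin 010110); offset now 20 = byte 2 bit 4; 20 bits remain
Read 4: bits[20:32] width=12 -> value=2212 (bin 100010100100); offset now 32 = byte 4 bit 0; 8 bits remain

Answer: 32 2212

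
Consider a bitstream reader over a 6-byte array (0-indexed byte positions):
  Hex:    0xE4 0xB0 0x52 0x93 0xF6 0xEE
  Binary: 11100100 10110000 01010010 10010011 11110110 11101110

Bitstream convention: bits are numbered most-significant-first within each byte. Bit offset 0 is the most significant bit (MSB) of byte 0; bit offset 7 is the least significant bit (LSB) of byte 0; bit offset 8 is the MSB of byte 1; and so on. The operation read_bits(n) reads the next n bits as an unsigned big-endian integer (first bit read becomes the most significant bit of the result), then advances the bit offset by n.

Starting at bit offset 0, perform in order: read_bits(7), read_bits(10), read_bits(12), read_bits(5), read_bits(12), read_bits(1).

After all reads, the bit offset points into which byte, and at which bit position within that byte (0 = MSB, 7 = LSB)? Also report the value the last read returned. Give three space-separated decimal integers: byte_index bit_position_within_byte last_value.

Read 1: bits[0:7] width=7 -> value=114 (bin 1110010); offset now 7 = byte 0 bit 7; 41 bits remain
Read 2: bits[7:17] width=10 -> value=352 (bin 0101100000); offset now 17 = byte 2 bit 1; 31 bits remain
Read 3: bits[17:29] width=12 -> value=2642 (bin 101001010010); offset now 29 = byte 3 bit 5; 19 bits remain
Read 4: bits[29:34] width=5 -> value=15 (bin 01111); offset now 34 = byte 4 bit 2; 14 bits remain
Read 5: bits[34:46] width=12 -> value=3515 (bin 110110111011); offset now 46 = byte 5 bit 6; 2 bits remain
Read 6: bits[46:47] width=1 -> value=1 (bin 1); offset now 47 = byte 5 bit 7; 1 bits remain

Answer: 5 7 1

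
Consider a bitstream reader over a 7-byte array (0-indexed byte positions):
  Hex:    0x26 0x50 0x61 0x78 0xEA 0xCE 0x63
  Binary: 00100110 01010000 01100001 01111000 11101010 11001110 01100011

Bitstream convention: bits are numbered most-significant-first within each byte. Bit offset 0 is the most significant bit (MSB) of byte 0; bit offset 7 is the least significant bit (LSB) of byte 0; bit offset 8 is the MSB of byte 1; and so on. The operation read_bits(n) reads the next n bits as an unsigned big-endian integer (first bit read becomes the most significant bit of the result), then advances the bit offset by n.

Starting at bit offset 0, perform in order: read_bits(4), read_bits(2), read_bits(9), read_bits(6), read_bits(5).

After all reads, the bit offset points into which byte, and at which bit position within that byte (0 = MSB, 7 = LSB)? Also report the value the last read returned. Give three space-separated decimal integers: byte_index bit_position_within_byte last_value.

Read 1: bits[0:4] width=4 -> value=2 (bin 0010); offset now 4 = byte 0 bit 4; 52 bits remain
Read 2: bits[4:6] width=2 -> value=1 (bin 01); offset now 6 = byte 0 bit 6; 50 bits remain
Read 3: bits[6:15] width=9 -> value=296 (bin 100101000); offset now 15 = byte 1 bit 7; 41 bits remain
Read 4: bits[15:21] width=6 -> value=12 (bin 001100); offset now 21 = byte 2 bit 5; 35 bits remain
Read 5: bits[21:26] width=5 -> value=5 (bin 00101); offset now 26 = byte 3 bit 2; 30 bits remain

Answer: 3 2 5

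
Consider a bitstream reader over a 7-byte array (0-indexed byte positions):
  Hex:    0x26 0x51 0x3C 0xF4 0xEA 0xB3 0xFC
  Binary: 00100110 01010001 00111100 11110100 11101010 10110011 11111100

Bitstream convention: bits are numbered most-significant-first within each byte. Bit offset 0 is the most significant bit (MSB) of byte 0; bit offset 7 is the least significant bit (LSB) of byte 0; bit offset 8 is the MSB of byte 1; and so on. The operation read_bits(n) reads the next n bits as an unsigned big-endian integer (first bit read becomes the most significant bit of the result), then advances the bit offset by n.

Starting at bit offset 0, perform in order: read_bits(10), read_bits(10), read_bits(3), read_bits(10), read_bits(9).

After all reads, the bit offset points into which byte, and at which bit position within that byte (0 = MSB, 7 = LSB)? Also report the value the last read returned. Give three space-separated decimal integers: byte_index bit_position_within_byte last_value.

Read 1: bits[0:10] width=10 -> value=153 (bin 0010011001); offset now 10 = byte 1 bit 2; 46 bits remain
Read 2: bits[10:20] width=10 -> value=275 (bin 0100010011); offset now 20 = byte 2 bit 4; 36 bits remain
Read 3: bits[20:23] width=3 -> value=6 (bin 110); offset now 23 = byte 2 bit 7; 33 bits remain
Read 4: bits[23:33] width=10 -> value=489 (bin 0111101001); offset now 33 = byte 4 bit 1; 23 bits remain
Read 5: bits[33:42] width=9 -> value=426 (bin 110101010); offset now 42 = byte 5 bit 2; 14 bits remain

Answer: 5 2 426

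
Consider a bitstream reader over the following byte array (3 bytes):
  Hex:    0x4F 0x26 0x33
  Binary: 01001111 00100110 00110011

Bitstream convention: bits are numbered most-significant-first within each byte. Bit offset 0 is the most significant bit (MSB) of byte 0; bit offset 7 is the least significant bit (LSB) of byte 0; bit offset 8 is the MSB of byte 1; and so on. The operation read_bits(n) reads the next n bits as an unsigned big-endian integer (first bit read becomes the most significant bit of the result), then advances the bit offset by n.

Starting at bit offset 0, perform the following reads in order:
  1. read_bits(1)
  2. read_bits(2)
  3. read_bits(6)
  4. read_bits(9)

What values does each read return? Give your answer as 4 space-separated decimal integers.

Read 1: bits[0:1] width=1 -> value=0 (bin 0); offset now 1 = byte 0 bit 1; 23 bits remain
Read 2: bits[1:3] width=2 -> value=2 (bin 10); offset now 3 = byte 0 bit 3; 21 bits remain
Read 3: bits[3:9] width=6 -> value=30 (bin 011110); offset now 9 = byte 1 bit 1; 15 bits remain
Read 4: bits[9:18] width=9 -> value=152 (bin 010011000); offset now 18 = byte 2 bit 2; 6 bits remain

Answer: 0 2 30 152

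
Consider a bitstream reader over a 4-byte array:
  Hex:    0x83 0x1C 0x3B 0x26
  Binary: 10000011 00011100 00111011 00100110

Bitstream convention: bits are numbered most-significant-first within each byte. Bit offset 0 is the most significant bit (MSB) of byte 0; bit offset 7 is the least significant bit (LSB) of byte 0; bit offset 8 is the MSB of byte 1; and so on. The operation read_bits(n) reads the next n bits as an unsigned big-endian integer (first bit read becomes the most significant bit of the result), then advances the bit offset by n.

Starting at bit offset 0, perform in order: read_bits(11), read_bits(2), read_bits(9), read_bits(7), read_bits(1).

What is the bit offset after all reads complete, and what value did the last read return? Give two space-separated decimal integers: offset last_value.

Read 1: bits[0:11] width=11 -> value=1048 (bin 10000011000); offset now 11 = byte 1 bit 3; 21 bits remain
Read 2: bits[11:13] width=2 -> value=3 (bin 11); offset now 13 = byte 1 bit 5; 19 bits remain
Read 3: bits[13:22] width=9 -> value=270 (bin 100001110); offset now 22 = byte 2 bit 6; 10 bits remain
Read 4: bits[22:29] width=7 -> value=100 (bin 1100100); offset now 29 = byte 3 bit 5; 3 bits remain
Read 5: bits[29:30] width=1 -> value=1 (bin 1); offset now 30 = byte 3 bit 6; 2 bits remain

Answer: 30 1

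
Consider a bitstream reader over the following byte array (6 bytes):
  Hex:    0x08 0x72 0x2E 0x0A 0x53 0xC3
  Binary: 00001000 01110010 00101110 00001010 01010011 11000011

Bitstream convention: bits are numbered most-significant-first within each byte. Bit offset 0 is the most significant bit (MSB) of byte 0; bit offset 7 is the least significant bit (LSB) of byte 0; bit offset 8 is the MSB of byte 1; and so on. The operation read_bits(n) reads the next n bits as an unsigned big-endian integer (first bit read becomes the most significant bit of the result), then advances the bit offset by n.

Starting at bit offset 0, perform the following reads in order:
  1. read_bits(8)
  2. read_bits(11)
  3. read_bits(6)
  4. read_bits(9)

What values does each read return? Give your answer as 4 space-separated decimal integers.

Answer: 8 913 28 41

Derivation:
Read 1: bits[0:8] width=8 -> value=8 (bin 00001000); offset now 8 = byte 1 bit 0; 40 bits remain
Read 2: bits[8:19] width=11 -> value=913 (bin 01110010001); offset now 19 = byte 2 bit 3; 29 bits remain
Read 3: bits[19:25] width=6 -> value=28 (bin 011100); offset now 25 = byte 3 bit 1; 23 bits remain
Read 4: bits[25:34] width=9 -> value=41 (bin 000101001); offset now 34 = byte 4 bit 2; 14 bits remain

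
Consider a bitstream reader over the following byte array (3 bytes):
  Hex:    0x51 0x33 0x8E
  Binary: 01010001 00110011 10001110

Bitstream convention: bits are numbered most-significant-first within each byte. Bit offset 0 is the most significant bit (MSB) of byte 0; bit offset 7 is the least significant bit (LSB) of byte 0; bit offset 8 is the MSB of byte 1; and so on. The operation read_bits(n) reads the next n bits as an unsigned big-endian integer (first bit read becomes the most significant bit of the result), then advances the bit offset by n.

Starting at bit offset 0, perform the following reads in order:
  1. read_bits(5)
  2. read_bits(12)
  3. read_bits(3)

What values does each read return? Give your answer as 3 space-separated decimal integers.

Read 1: bits[0:5] width=5 -> value=10 (bin 01010); offset now 5 = byte 0 bit 5; 19 bits remain
Read 2: bits[5:17] width=12 -> value=615 (bin 001001100111); offset now 17 = byte 2 bit 1; 7 bits remain
Read 3: bits[17:20] width=3 -> value=0 (bin 000); offset now 20 = byte 2 bit 4; 4 bits remain

Answer: 10 615 0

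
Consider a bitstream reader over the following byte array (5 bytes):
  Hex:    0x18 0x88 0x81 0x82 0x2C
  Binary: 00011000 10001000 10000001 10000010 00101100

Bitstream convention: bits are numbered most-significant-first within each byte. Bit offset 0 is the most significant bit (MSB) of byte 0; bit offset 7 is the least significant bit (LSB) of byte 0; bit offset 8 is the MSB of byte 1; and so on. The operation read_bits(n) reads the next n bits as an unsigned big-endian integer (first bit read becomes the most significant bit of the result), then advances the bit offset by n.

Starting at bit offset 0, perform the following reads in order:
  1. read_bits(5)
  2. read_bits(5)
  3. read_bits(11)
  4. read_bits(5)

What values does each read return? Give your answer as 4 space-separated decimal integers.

Read 1: bits[0:5] width=5 -> value=3 (bin 00011); offset now 5 = byte 0 bit 5; 35 bits remain
Read 2: bits[5:10] width=5 -> value=2 (bin 00010); offset now 10 = byte 1 bit 2; 30 bits remain
Read 3: bits[10:21] width=11 -> value=272 (bin 00100010000); offset now 21 = byte 2 bit 5; 19 bits remain
Read 4: bits[21:26] width=5 -> value=6 (bin 00110); offset now 26 = byte 3 bit 2; 14 bits remain

Answer: 3 2 272 6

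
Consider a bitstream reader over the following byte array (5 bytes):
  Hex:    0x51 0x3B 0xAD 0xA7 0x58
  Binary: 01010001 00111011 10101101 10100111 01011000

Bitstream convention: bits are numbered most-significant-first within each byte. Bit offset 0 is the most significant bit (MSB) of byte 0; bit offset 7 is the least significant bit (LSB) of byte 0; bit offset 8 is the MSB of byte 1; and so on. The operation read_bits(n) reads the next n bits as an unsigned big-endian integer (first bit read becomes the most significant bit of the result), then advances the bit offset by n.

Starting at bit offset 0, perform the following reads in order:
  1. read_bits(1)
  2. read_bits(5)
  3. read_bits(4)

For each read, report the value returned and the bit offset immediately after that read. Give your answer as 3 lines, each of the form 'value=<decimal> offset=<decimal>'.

Read 1: bits[0:1] width=1 -> value=0 (bin 0); offset now 1 = byte 0 bit 1; 39 bits remain
Read 2: bits[1:6] width=5 -> value=20 (bin 10100); offset now 6 = byte 0 bit 6; 34 bits remain
Read 3: bits[6:10] width=4 -> value=4 (bin 0100); offset now 10 = byte 1 bit 2; 30 bits remain

Answer: value=0 offset=1
value=20 offset=6
value=4 offset=10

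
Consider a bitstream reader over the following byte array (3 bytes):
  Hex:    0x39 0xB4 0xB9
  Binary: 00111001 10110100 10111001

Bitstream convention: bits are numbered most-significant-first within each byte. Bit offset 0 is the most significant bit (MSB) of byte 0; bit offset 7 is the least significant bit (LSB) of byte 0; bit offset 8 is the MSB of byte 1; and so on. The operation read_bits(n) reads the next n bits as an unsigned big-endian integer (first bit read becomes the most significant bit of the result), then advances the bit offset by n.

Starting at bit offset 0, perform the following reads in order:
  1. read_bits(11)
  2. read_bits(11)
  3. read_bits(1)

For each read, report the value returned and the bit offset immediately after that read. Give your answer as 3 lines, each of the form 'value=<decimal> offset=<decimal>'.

Read 1: bits[0:11] width=11 -> value=461 (bin 00111001101); offset now 11 = byte 1 bit 3; 13 bits remain
Read 2: bits[11:22] width=11 -> value=1326 (bin 10100101110); offset now 22 = byte 2 bit 6; 2 bits remain
Read 3: bits[22:23] width=1 -> value=0 (bin 0); offset now 23 = byte 2 bit 7; 1 bits remain

Answer: value=461 offset=11
value=1326 offset=22
value=0 offset=23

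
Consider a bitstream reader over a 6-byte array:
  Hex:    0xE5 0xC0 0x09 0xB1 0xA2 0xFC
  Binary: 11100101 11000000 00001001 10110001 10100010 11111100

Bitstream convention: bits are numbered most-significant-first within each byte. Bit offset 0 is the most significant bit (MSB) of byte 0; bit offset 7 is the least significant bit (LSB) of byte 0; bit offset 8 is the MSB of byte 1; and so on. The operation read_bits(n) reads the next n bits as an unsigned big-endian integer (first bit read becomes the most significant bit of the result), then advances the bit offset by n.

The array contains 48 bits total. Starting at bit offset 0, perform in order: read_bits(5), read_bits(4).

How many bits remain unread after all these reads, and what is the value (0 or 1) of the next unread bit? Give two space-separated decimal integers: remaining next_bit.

Answer: 39 1

Derivation:
Read 1: bits[0:5] width=5 -> value=28 (bin 11100); offset now 5 = byte 0 bit 5; 43 bits remain
Read 2: bits[5:9] width=4 -> value=11 (bin 1011); offset now 9 = byte 1 bit 1; 39 bits remain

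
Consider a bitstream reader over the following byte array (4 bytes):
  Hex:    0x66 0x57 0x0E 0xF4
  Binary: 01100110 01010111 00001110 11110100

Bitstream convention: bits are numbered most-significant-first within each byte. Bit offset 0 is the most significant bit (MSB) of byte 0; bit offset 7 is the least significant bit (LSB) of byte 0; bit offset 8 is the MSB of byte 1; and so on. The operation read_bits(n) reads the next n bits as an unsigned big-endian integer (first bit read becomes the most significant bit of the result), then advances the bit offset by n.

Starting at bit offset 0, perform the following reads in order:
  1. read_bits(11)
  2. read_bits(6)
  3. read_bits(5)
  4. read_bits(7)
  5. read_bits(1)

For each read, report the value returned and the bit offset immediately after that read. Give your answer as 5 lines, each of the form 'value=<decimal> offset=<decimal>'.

Answer: value=818 offset=11
value=46 offset=17
value=3 offset=22
value=94 offset=29
value=1 offset=30

Derivation:
Read 1: bits[0:11] width=11 -> value=818 (bin 01100110010); offset now 11 = byte 1 bit 3; 21 bits remain
Read 2: bits[11:17] width=6 -> value=46 (bin 101110); offset now 17 = byte 2 bit 1; 15 bits remain
Read 3: bits[17:22] width=5 -> value=3 (bin 00011); offset now 22 = byte 2 bit 6; 10 bits remain
Read 4: bits[22:29] width=7 -> value=94 (bin 1011110); offset now 29 = byte 3 bit 5; 3 bits remain
Read 5: bits[29:30] width=1 -> value=1 (bin 1); offset now 30 = byte 3 bit 6; 2 bits remain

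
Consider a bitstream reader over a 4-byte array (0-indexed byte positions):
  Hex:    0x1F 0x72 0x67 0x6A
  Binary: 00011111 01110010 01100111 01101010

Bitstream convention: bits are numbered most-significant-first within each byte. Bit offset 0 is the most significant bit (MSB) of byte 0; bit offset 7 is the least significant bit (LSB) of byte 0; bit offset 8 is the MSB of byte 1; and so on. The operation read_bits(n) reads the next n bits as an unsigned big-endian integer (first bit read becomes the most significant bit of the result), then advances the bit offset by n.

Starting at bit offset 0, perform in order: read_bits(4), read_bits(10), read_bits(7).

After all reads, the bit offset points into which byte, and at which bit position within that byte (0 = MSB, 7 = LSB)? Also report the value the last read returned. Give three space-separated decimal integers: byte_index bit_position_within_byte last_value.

Answer: 2 5 76

Derivation:
Read 1: bits[0:4] width=4 -> value=1 (bin 0001); offset now 4 = byte 0 bit 4; 28 bits remain
Read 2: bits[4:14] width=10 -> value=988 (bin 1111011100); offset now 14 = byte 1 bit 6; 18 bits remain
Read 3: bits[14:21] width=7 -> value=76 (bin 1001100); offset now 21 = byte 2 bit 5; 11 bits remain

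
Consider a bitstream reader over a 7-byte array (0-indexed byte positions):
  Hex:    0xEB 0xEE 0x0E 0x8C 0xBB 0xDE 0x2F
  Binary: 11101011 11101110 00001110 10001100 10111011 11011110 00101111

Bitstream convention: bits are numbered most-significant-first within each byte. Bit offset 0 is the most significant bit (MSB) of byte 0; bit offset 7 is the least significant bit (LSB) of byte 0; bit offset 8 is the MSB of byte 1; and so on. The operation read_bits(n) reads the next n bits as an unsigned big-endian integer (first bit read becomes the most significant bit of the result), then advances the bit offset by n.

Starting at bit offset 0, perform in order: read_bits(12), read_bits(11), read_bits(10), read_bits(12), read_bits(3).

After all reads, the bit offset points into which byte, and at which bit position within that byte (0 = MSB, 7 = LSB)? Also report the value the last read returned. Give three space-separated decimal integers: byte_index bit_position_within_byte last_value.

Answer: 6 0 6

Derivation:
Read 1: bits[0:12] width=12 -> value=3774 (bin 111010111110); offset now 12 = byte 1 bit 4; 44 bits remain
Read 2: bits[12:23] width=11 -> value=1799 (bin 11100000111); offset now 23 = byte 2 bit 7; 33 bits remain
Read 3: bits[23:33] width=10 -> value=281 (bin 0100011001); offset now 33 = byte 4 bit 1; 23 bits remain
Read 4: bits[33:45] width=12 -> value=1915 (bin 011101111011); offset now 45 = byte 5 bit 5; 11 bits remain
Read 5: bits[45:48] width=3 -> value=6 (bin 110); offset now 48 = byte 6 bit 0; 8 bits remain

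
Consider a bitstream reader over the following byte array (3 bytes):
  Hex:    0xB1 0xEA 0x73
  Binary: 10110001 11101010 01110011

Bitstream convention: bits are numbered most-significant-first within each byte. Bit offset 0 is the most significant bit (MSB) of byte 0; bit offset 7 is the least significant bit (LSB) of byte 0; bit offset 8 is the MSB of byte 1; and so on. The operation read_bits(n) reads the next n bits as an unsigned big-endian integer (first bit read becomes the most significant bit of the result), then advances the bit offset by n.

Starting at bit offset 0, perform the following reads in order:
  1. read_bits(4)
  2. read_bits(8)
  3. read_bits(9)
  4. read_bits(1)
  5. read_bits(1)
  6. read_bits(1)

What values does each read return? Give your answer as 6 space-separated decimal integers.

Answer: 11 30 334 0 1 1

Derivation:
Read 1: bits[0:4] width=4 -> value=11 (bin 1011); offset now 4 = byte 0 bit 4; 20 bits remain
Read 2: bits[4:12] width=8 -> value=30 (bin 00011110); offset now 12 = byte 1 bit 4; 12 bits remain
Read 3: bits[12:21] width=9 -> value=334 (bin 101001110); offset now 21 = byte 2 bit 5; 3 bits remain
Read 4: bits[21:22] width=1 -> value=0 (bin 0); offset now 22 = byte 2 bit 6; 2 bits remain
Read 5: bits[22:23] width=1 -> value=1 (bin 1); offset now 23 = byte 2 bit 7; 1 bits remain
Read 6: bits[23:24] width=1 -> value=1 (bin 1); offset now 24 = byte 3 bit 0; 0 bits remain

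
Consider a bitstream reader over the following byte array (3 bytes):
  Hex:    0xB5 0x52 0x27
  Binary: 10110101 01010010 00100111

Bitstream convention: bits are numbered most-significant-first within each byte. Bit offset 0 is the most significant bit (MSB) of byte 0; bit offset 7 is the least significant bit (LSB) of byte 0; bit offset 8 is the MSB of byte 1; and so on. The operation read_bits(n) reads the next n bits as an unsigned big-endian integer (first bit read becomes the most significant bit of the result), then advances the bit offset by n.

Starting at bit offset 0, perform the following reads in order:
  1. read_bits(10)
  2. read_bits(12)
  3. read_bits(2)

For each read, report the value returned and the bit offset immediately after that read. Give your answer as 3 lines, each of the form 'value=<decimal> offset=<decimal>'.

Answer: value=725 offset=10
value=1161 offset=22
value=3 offset=24

Derivation:
Read 1: bits[0:10] width=10 -> value=725 (bin 1011010101); offset now 10 = byte 1 bit 2; 14 bits remain
Read 2: bits[10:22] width=12 -> value=1161 (bin 010010001001); offset now 22 = byte 2 bit 6; 2 bits remain
Read 3: bits[22:24] width=2 -> value=3 (bin 11); offset now 24 = byte 3 bit 0; 0 bits remain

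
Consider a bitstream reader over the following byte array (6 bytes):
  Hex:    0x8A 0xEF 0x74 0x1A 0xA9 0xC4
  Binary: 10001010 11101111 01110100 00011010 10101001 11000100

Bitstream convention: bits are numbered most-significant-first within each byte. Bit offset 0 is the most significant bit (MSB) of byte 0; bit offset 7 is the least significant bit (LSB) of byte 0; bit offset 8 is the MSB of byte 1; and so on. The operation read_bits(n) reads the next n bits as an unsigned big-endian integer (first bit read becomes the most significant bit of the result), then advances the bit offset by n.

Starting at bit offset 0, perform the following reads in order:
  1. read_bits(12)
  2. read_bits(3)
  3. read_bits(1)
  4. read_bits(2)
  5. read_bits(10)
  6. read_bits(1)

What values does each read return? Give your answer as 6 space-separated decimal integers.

Answer: 2222 7 1 1 833 1

Derivation:
Read 1: bits[0:12] width=12 -> value=2222 (bin 100010101110); offset now 12 = byte 1 bit 4; 36 bits remain
Read 2: bits[12:15] width=3 -> value=7 (bin 111); offset now 15 = byte 1 bit 7; 33 bits remain
Read 3: bits[15:16] width=1 -> value=1 (bin 1); offset now 16 = byte 2 bit 0; 32 bits remain
Read 4: bits[16:18] width=2 -> value=1 (bin 01); offset now 18 = byte 2 bit 2; 30 bits remain
Read 5: bits[18:28] width=10 -> value=833 (bin 1101000001); offset now 28 = byte 3 bit 4; 20 bits remain
Read 6: bits[28:29] width=1 -> value=1 (bin 1); offset now 29 = byte 3 bit 5; 19 bits remain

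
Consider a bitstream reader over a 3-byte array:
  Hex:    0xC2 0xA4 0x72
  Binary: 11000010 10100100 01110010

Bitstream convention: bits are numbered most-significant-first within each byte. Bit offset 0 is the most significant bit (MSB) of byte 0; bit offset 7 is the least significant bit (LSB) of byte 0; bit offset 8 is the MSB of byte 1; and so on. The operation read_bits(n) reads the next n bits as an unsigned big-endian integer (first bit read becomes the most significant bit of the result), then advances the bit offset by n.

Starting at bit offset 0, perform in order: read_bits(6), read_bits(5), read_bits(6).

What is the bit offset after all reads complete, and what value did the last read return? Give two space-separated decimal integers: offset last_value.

Read 1: bits[0:6] width=6 -> value=48 (bin 110000); offset now 6 = byte 0 bit 6; 18 bits remain
Read 2: bits[6:11] width=5 -> value=21 (bin 10101); offset now 11 = byte 1 bit 3; 13 bits remain
Read 3: bits[11:17] width=6 -> value=8 (bin 001000); offset now 17 = byte 2 bit 1; 7 bits remain

Answer: 17 8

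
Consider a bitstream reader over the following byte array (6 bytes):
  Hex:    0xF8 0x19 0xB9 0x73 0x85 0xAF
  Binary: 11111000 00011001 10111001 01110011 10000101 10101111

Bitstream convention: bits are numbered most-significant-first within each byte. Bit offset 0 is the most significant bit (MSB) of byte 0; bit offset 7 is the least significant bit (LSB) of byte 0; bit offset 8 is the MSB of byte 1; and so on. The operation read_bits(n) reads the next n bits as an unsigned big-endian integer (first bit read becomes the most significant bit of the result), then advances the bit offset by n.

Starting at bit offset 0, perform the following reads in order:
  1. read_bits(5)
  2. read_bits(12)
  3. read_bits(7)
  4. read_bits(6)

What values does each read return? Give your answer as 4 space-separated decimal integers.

Read 1: bits[0:5] width=5 -> value=31 (bin 11111); offset now 5 = byte 0 bit 5; 43 bits remain
Read 2: bits[5:17] width=12 -> value=51 (bin 000000110011); offset now 17 = byte 2 bit 1; 31 bits remain
Read 3: bits[17:24] width=7 -> value=57 (bin 0111001); offset now 24 = byte 3 bit 0; 24 bits remain
Read 4: bits[24:30] width=6 -> value=28 (bin 011100); offset now 30 = byte 3 bit 6; 18 bits remain

Answer: 31 51 57 28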